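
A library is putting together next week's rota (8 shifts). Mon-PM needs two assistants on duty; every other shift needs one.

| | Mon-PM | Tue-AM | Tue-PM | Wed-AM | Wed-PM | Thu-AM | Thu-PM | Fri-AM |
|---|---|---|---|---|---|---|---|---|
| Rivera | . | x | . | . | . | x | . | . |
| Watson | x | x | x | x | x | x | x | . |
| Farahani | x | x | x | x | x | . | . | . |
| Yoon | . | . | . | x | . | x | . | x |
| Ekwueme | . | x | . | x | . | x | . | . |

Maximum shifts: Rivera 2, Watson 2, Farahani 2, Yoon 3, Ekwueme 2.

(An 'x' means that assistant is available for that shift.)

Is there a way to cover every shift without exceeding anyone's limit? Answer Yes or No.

Total capacity is 11 and 9 slots are needed, so capacity alone doesn't rule it out.
Shifts {Mon-PM, Tue-PM, Wed-PM, Thu-PM} need 5 worker-slots in total, but the assistants available for any of those shifts (Watson and Farahani) can supply at most 4 among them. So no valid schedule exists.

No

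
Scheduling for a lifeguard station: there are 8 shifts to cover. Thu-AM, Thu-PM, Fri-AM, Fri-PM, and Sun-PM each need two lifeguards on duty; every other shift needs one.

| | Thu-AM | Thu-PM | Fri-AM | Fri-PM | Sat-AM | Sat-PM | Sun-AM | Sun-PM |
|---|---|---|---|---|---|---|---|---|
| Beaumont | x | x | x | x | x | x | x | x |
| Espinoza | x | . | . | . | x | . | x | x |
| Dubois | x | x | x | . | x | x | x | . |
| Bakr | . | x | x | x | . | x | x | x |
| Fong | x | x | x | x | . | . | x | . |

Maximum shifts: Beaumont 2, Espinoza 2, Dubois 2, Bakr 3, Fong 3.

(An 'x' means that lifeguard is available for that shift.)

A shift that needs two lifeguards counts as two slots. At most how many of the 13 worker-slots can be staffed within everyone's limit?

Total capacity across all lifeguards is 2+2+2+3+3 = 12, and 13 slots are needed, so at most 12 can be filled.
An assignment achieving 12: Thu-AM→Espinoza+Dubois, Thu-PM→Bakr+Fong, Fri-AM→Fong, Fri-PM→Beaumont+Bakr, Sat-AM→Beaumont, Sat-PM→Dubois, Sun-AM→Fong, Sun-PM→Espinoza+Bakr.
Loads: Beaumont 2/2, Espinoza 2/2, Dubois 2/2, Bakr 3/3, Fong 3/3.

12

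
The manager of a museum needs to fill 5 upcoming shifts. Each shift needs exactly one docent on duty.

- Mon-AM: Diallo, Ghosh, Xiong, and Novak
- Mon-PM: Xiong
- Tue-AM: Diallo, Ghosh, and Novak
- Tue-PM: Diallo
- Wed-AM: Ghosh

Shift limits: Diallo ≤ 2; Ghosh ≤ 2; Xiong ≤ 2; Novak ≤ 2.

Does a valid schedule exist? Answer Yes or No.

Mon-PM can only be covered by Xiong, so that assignment is forced.
Tue-PM can only be covered by Diallo, so that assignment is forced.
Wed-AM can only be covered by Ghosh, so that assignment is forced.
One valid schedule: Mon-AM→Ghosh, Mon-PM→Xiong, Tue-AM→Diallo, Tue-PM→Diallo, Wed-AM→Ghosh.
Loads: Diallo 2/2, Ghosh 2/2, Xiong 1/2, Novak 0/2 — all within limits.

Yes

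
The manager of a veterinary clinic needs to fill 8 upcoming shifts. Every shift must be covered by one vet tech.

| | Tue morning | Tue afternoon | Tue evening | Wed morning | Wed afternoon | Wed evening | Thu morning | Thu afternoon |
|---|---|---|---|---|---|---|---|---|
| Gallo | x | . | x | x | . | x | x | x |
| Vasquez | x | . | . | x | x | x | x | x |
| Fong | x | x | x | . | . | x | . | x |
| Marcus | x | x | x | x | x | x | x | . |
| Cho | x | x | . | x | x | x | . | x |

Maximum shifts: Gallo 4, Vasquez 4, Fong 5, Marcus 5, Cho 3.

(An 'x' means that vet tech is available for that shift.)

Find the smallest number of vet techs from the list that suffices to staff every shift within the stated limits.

2

8 slots to fill and no one can take more than 5, so at least ⌈8/5⌉ = 2 vet techs are needed.
Gallo and Marcus alone can cover everything: Tue morning→Gallo, Tue afternoon→Marcus, Tue evening→Gallo, Wed morning→Gallo, Wed afternoon→Marcus, Wed evening→Marcus, Thu morning→Marcus, Thu afternoon→Gallo.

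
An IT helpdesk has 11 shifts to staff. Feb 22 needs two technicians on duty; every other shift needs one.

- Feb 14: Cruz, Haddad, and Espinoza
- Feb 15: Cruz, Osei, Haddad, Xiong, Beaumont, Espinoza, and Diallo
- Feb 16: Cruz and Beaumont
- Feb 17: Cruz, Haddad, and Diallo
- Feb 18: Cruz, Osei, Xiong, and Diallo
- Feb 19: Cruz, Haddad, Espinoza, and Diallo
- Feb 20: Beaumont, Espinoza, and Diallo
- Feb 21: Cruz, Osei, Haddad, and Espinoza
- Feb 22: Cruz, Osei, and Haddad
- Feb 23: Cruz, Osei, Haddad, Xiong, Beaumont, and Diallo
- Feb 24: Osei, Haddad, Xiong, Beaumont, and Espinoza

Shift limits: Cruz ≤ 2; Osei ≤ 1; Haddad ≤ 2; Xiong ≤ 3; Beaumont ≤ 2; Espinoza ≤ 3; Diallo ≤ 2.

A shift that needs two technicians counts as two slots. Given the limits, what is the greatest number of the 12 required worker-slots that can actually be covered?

Total capacity across all technicians is 2+1+2+3+2+3+2 = 15, and 12 slots are needed, so at most 12 can be filled.
An assignment achieving 12: Feb 14→Cruz, Feb 15→Beaumont, Feb 16→Cruz, Feb 17→Haddad, Feb 18→Xiong, Feb 19→Espinoza, Feb 20→Beaumont, Feb 21→Espinoza, Feb 22→Osei+Haddad, Feb 23→Xiong, Feb 24→Xiong.
Loads: Cruz 2/2, Osei 1/1, Haddad 2/2, Xiong 3/3, Beaumont 2/2, Espinoza 2/3, Diallo 0/2.

12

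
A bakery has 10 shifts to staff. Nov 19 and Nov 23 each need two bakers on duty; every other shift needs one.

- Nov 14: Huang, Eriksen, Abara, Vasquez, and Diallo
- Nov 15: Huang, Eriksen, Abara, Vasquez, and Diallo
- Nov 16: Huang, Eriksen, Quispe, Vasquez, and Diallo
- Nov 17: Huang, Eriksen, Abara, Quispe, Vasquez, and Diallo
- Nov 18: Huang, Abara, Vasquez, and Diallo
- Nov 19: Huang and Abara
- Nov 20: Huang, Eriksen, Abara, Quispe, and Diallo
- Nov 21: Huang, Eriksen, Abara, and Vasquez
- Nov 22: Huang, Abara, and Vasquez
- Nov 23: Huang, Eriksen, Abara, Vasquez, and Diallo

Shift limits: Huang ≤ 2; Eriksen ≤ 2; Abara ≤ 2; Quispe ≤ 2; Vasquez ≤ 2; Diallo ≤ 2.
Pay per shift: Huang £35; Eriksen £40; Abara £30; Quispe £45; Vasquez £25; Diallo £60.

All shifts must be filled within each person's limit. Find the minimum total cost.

Nov 19 can only be covered by Huang and Abara, so that assignment is forced.
Picking the cheapest available baker for each shift independently would cost £325, but that ignores the shift limits.
An optimal schedule: Nov 14→Eriksen, Nov 15→Vasquez, Nov 16→Quispe, Nov 17→Diallo, Nov 18→Abara, Nov 19→Huang+Abara, Nov 20→Quispe, Nov 21→Eriksen, Nov 22→Huang, Nov 23→Vasquez+Diallo.
Total: 40 + 25 + 45 + 60 + 30 + 35 + 30 + 45 + 40 + 35 + 25 + 60 = £470.

£470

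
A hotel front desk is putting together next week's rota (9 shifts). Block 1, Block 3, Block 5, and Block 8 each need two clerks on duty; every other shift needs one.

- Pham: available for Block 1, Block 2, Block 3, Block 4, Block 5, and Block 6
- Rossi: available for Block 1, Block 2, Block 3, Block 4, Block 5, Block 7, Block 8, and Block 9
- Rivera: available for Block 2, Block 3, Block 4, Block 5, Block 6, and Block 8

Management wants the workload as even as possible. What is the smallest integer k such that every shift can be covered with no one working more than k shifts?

With 3 clerks and 13 worker-slots to fill, someone must work at least ⌈13/3⌉ = 5 shifts, so k ≥ 5.
k = 5 works: Block 1→Pham+Rossi, Block 2→Pham, Block 3→Pham+Rossi, Block 4→Rivera, Block 5→Pham+Rivera, Block 6→Pham, Block 7→Rossi, Block 8→Rossi+Rivera, Block 9→Rossi.
Loads: Pham 5, Rossi 5, Rivera 3 — all ≤ 5.

5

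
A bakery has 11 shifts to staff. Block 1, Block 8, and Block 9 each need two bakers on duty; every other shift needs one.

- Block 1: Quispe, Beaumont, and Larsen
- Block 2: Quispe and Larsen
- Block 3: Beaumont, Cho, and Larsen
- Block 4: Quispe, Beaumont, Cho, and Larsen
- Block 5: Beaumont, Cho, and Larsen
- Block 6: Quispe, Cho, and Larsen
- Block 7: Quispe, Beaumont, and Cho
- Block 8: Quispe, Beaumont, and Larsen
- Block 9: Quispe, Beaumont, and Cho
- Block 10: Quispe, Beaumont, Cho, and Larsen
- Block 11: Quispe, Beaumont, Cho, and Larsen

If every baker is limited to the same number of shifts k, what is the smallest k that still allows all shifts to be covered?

4

With 4 bakers and 14 worker-slots to fill, someone must work at least ⌈14/4⌉ = 4 shifts, so k ≥ 4.
k = 4 works: Block 1→Quispe+Beaumont, Block 2→Quispe, Block 3→Beaumont, Block 4→Cho, Block 5→Beaumont, Block 6→Quispe, Block 7→Cho, Block 8→Quispe+Larsen, Block 9→Beaumont+Cho, Block 10→Cho, Block 11→Larsen.
Loads: Quispe 4, Beaumont 4, Cho 4, Larsen 2 — all ≤ 4.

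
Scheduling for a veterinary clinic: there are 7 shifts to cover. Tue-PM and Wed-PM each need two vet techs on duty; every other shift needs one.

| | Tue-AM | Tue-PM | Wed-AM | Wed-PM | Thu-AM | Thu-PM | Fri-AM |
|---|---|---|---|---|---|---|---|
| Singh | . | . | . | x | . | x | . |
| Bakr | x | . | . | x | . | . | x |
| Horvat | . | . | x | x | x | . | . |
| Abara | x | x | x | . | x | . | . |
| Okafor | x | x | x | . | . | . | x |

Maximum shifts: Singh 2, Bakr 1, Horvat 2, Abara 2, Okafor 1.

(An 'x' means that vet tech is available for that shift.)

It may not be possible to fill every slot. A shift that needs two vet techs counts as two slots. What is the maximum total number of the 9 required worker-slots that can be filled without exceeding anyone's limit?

8

Total capacity across all vet techs is 2+1+2+2+1 = 8, and 9 slots are needed, so at most 8 can be filled.
An assignment achieving 8: Tue-AM→Abara, Tue-PM→Abara+Okafor, Wed-AM→Horvat, Wed-PM→Singh, Thu-AM→Horvat, Thu-PM→Singh, Fri-AM→Bakr.
Loads: Singh 2/2, Bakr 1/1, Horvat 2/2, Abara 2/2, Okafor 1/1.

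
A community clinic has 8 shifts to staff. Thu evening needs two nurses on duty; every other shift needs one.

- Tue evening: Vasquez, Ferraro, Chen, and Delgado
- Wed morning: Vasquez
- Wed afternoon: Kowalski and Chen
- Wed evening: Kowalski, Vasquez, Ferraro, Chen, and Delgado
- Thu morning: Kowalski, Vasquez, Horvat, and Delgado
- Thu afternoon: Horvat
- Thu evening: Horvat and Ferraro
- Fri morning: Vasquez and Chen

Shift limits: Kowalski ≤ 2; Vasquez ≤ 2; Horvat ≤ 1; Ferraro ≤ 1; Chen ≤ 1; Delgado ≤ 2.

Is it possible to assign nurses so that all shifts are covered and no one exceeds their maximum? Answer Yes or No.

No

Total capacity is 9 and 9 slots are needed, so capacity alone doesn't rule it out.
Shifts {Thu afternoon, Thu evening} need 3 worker-slots in total, but the nurses available for any of those shifts (Horvat and Ferraro) can supply at most 2 among them. So no valid schedule exists.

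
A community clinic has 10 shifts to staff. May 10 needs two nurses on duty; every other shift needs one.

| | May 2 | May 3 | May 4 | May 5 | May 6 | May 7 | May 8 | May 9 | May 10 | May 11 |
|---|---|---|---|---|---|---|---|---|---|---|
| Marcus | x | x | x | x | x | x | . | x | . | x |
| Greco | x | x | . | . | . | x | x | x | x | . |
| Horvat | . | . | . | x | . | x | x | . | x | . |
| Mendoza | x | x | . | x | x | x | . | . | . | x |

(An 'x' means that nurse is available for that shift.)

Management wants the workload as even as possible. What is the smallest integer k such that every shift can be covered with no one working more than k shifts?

With 4 nurses and 11 worker-slots to fill, someone must work at least ⌈11/4⌉ = 3 shifts, so k ≥ 3.
k = 3 works: May 2→Greco, May 3→Mendoza, May 4→Marcus, May 5→Horvat, May 6→Marcus, May 7→Horvat, May 8→Greco, May 9→Marcus, May 10→Greco+Horvat, May 11→Mendoza.
Loads: Marcus 3, Greco 3, Horvat 3, Mendoza 2 — all ≤ 3.

3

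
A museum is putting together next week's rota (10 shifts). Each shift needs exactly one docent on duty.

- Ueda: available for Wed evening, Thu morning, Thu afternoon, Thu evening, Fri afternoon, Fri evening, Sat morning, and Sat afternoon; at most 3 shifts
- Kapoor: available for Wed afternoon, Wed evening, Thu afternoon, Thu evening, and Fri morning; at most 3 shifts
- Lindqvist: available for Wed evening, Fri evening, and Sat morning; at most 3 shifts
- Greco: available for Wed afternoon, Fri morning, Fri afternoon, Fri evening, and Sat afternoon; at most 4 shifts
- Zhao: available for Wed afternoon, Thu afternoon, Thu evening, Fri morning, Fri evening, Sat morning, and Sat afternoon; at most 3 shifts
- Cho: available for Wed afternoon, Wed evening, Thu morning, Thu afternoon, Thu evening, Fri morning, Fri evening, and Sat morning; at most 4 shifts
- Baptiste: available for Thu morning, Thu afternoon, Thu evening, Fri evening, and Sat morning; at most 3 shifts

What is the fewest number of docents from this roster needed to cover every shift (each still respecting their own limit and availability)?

10 slots to fill and no one can take more than 4, so at least ⌈10/4⌉ = 3 docents are needed.
Ueda, Kapoor, and Greco alone can cover everything: Wed afternoon→Kapoor, Wed evening→Ueda, Thu morning→Ueda, Thu afternoon→Kapoor, Thu evening→Kapoor, Fri morning→Greco, Fri afternoon→Greco, Fri evening→Greco, Sat morning→Ueda, Sat afternoon→Greco.

3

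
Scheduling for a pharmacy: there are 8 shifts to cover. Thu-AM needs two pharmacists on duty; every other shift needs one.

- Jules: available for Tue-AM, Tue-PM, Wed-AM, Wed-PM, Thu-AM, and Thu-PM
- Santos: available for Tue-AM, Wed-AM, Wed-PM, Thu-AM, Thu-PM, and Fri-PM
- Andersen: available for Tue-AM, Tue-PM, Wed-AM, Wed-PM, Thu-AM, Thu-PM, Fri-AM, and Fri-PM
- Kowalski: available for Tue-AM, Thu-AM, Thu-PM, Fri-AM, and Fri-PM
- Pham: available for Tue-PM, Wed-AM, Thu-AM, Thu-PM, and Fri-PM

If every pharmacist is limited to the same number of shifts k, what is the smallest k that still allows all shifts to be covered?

With 5 pharmacists and 9 worker-slots to fill, someone must work at least ⌈9/5⌉ = 2 shifts, so k ≥ 2.
k = 2 works: Tue-AM→Santos, Tue-PM→Jules, Wed-AM→Santos, Wed-PM→Jules, Thu-AM→Kowalski+Pham, Thu-PM→Kowalski, Fri-AM→Andersen, Fri-PM→Andersen.
Loads: Jules 2, Santos 2, Andersen 2, Kowalski 2, Pham 1 — all ≤ 2.

2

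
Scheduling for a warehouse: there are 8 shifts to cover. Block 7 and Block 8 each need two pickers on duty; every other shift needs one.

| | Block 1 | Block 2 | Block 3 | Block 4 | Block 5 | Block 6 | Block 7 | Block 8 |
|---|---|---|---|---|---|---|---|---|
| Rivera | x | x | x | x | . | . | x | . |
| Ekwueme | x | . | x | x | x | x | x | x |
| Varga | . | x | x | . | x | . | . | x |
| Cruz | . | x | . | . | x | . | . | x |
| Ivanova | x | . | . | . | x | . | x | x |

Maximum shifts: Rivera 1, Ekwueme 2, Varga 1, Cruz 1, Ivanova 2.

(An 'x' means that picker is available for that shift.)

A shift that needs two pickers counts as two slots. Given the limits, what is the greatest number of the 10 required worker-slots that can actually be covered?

7

Total capacity across all pickers is 1+2+1+1+2 = 7, and 10 slots are needed, so at most 7 can be filled.
An assignment achieving 7: Block 1→Ekwueme, Block 2→Varga, Block 4→Rivera, Block 5→Cruz, Block 6→Ekwueme, Block 7→Ivanova, Block 8→Ivanova.
Loads: Rivera 1/1, Ekwueme 2/2, Varga 1/1, Cruz 1/1, Ivanova 2/2.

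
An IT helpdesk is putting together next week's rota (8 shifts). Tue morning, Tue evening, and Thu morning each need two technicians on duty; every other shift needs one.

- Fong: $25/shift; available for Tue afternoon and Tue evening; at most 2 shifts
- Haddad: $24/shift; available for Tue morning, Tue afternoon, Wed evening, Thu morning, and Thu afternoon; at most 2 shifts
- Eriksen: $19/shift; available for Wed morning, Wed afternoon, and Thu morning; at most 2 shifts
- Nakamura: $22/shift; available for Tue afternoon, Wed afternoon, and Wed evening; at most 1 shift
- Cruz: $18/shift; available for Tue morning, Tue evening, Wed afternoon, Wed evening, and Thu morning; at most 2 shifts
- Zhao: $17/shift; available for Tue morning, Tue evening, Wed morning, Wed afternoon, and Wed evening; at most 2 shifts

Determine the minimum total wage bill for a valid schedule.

$228

Thu afternoon can only be covered by Haddad, so that assignment is forced.
Picking the cheapest available technician for each shift independently would cost $204, but that ignores the shift limits.
An optimal schedule: Tue morning→Haddad+Cruz, Tue afternoon→Fong, Tue evening→Fong+Zhao, Wed morning→Eriksen, Wed afternoon→Nakamura, Wed evening→Zhao, Thu morning→Eriksen+Cruz, Thu afternoon→Haddad.
Total: 24 + 18 + 25 + 25 + 17 + 19 + 22 + 17 + 19 + 18 + 24 = $228.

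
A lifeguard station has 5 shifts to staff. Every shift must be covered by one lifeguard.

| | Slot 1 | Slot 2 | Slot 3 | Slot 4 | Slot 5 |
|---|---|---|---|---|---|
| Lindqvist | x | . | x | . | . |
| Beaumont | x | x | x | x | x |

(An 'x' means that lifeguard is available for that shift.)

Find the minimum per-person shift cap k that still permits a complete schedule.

With 2 lifeguards and 5 worker-slots to fill, someone must work at least ⌈5/2⌉ = 3 shifts, so k ≥ 3.
k = 3 works: Slot 1→Lindqvist, Slot 2→Beaumont, Slot 3→Lindqvist, Slot 4→Beaumont, Slot 5→Beaumont.
Loads: Lindqvist 2, Beaumont 3 — all ≤ 3.

3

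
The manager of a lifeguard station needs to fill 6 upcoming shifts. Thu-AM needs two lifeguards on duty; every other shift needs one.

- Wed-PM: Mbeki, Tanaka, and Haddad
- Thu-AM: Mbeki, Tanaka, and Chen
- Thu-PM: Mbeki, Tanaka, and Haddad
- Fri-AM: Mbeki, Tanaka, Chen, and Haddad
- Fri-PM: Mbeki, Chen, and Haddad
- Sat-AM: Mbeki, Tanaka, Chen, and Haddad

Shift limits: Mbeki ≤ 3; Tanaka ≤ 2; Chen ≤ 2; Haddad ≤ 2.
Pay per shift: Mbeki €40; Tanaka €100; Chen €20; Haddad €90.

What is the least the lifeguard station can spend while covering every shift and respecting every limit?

Picking the cheapest available lifeguard for each shift independently would cost €200, but that ignores the shift limits.
An optimal schedule: Wed-PM→Mbeki, Thu-AM→Chen+Mbeki, Thu-PM→Mbeki, Fri-AM→Haddad, Fri-PM→Chen, Sat-AM→Haddad.
Total: 40 + 20 + 40 + 40 + 90 + 20 + 90 = €340.

€340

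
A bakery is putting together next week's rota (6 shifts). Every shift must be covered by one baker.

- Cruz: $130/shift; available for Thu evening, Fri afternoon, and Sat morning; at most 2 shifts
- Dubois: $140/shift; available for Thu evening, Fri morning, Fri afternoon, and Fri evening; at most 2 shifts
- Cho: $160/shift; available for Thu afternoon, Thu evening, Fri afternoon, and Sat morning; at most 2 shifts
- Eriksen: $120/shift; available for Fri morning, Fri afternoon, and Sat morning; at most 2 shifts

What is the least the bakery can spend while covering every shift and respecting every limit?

$800

Thu afternoon can only be covered by Cho, so that assignment is forced.
Fri evening can only be covered by Dubois, so that assignment is forced.
Picking the cheapest available baker for each shift independently would cost $790, but that ignores the shift limits.
An optimal schedule: Thu afternoon→Cho, Thu evening→Cruz, Fri morning→Eriksen, Fri afternoon→Cruz, Fri evening→Dubois, Sat morning→Eriksen.
Total: 160 + 130 + 120 + 130 + 140 + 120 = $800.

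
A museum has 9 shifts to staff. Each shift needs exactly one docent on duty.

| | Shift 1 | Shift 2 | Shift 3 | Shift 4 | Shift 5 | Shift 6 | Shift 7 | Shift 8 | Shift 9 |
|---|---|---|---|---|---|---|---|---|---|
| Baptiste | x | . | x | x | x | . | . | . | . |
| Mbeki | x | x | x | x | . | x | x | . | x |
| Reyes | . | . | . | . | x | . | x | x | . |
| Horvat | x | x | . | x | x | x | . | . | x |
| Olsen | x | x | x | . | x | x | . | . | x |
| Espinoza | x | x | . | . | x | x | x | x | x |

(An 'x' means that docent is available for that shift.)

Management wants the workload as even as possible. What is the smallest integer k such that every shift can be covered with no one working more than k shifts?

2

With 6 docents and 9 worker-slots to fill, someone must work at least ⌈9/6⌉ = 2 shifts, so k ≥ 2.
k = 2 works: Shift 1→Olsen, Shift 2→Mbeki, Shift 3→Baptiste, Shift 4→Baptiste, Shift 5→Reyes, Shift 6→Horvat, Shift 7→Mbeki, Shift 8→Reyes, Shift 9→Horvat.
Loads: Baptiste 2, Mbeki 2, Reyes 2, Horvat 2, Olsen 1, Espinoza 0 — all ≤ 2.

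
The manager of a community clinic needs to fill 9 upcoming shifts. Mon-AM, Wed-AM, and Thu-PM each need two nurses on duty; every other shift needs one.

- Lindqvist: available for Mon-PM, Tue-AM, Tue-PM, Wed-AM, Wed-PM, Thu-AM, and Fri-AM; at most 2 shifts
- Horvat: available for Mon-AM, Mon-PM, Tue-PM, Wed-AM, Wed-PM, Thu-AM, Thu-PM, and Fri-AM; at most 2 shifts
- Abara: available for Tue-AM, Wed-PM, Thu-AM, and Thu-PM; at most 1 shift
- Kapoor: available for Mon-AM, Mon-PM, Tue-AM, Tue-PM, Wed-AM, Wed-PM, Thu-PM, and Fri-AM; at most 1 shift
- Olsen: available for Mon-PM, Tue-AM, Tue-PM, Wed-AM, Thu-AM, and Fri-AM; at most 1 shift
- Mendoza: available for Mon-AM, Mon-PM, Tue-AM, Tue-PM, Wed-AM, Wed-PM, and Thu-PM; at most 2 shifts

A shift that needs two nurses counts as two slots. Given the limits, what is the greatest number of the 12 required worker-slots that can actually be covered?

Total capacity across all nurses is 2+2+1+1+1+2 = 9, and 12 slots are needed, so at most 9 can be filled.
An assignment achieving 9: Mon-AM→Horvat+Kapoor, Mon-PM→Olsen, Tue-AM→Mendoza, Tue-PM→Mendoza, Thu-AM→Lindqvist, Thu-PM→Horvat+Abara, Fri-AM→Lindqvist.
Loads: Lindqvist 2/2, Horvat 2/2, Abara 1/1, Kapoor 1/1, Olsen 1/1, Mendoza 2/2.

9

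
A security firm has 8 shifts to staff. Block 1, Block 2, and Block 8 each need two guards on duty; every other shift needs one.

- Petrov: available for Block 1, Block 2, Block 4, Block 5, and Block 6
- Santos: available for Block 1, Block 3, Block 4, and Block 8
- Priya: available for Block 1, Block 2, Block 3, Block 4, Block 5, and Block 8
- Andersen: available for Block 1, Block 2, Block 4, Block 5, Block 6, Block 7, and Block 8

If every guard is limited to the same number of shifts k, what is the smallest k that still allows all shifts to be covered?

With 4 guards and 11 worker-slots to fill, someone must work at least ⌈11/4⌉ = 3 shifts, so k ≥ 3.
k = 3 works: Block 1→Priya+Andersen, Block 2→Petrov+Priya, Block 3→Santos, Block 4→Santos, Block 5→Petrov, Block 6→Petrov, Block 7→Andersen, Block 8→Santos+Priya.
Loads: Petrov 3, Santos 3, Priya 3, Andersen 2 — all ≤ 3.

3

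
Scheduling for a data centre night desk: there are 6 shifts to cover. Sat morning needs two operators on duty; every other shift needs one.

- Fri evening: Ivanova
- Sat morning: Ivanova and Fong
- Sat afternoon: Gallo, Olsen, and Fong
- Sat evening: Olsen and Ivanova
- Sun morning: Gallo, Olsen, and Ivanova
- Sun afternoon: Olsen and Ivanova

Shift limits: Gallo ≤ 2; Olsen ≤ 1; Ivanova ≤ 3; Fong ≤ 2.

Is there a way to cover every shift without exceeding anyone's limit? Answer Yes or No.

Yes

Fri evening can only be covered by Ivanova, so that assignment is forced.
Sat morning can only be covered by Ivanova and Fong, so that assignment is forced.
One valid schedule: Fri evening→Ivanova, Sat morning→Ivanova+Fong, Sat afternoon→Gallo, Sat evening→Olsen, Sun morning→Gallo, Sun afternoon→Ivanova.
Loads: Gallo 2/2, Olsen 1/1, Ivanova 3/3, Fong 1/2 — all within limits.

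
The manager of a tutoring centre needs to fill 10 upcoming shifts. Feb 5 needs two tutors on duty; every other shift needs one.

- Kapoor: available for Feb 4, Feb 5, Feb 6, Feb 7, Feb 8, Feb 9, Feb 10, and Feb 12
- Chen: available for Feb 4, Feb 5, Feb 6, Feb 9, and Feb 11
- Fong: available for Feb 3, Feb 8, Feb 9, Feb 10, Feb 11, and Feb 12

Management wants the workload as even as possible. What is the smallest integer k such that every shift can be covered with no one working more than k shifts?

With 3 tutors and 11 worker-slots to fill, someone must work at least ⌈11/3⌉ = 4 shifts, so k ≥ 4.
k = 4 works: Feb 3→Fong, Feb 4→Kapoor, Feb 5→Kapoor+Chen, Feb 6→Kapoor, Feb 7→Kapoor, Feb 8→Fong, Feb 9→Chen, Feb 10→Fong, Feb 11→Chen, Feb 12→Fong.
Loads: Kapoor 4, Chen 3, Fong 4 — all ≤ 4.

4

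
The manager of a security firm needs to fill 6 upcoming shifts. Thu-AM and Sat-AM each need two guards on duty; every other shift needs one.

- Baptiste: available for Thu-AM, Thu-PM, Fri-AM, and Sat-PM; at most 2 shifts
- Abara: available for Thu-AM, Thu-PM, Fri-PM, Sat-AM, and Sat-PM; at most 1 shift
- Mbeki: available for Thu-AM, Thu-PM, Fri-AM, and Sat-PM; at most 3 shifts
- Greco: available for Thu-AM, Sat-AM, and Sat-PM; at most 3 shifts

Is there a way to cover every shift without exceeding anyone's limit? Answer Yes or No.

No

Total capacity is 9 and 8 slots are needed, so capacity alone doesn't rule it out.
Shifts {Fri-PM, Sat-AM} need 3 worker-slots in total, but the guards available for any of those shifts (Abara and Greco) can supply at most 2 among them. So no valid schedule exists.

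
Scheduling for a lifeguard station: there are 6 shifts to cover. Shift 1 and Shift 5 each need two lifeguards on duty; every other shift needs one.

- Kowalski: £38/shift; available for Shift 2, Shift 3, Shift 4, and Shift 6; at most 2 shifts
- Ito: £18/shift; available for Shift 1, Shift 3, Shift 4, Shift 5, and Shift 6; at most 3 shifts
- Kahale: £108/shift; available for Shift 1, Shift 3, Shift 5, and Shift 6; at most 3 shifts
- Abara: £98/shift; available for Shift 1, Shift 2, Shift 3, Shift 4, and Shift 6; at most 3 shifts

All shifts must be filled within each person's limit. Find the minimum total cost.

£434

Shift 5 can only be covered by Ito and Kahale, so that assignment is forced.
Picking the cheapest available lifeguard for each shift independently would cost £334, but that ignores the shift limits.
An optimal schedule: Shift 1→Ito+Abara, Shift 2→Kowalski, Shift 3→Kowalski, Shift 4→Ito, Shift 5→Ito+Kahale, Shift 6→Abara.
Total: 18 + 98 + 38 + 38 + 18 + 18 + 108 + 98 = £434.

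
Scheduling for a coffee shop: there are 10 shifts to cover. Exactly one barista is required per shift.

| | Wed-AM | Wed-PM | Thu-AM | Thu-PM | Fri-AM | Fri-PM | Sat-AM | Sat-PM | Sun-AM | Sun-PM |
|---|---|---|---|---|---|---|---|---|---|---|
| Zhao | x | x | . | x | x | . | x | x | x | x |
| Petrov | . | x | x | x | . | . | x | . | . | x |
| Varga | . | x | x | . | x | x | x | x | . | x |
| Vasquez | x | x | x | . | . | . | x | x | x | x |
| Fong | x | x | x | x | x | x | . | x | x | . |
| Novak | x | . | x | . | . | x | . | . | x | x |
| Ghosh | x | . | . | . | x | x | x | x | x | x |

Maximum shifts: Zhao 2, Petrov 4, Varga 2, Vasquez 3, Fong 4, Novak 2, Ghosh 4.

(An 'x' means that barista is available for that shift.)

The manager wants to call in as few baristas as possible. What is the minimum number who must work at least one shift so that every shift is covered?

10 slots to fill and no one can take more than 4, so at least ⌈10/4⌉ = 3 baristas are needed.
Zhao, Petrov, and Fong alone can cover everything: Wed-AM→Zhao, Wed-PM→Petrov, Thu-AM→Petrov, Thu-PM→Fong, Fri-AM→Zhao, Fri-PM→Fong, Sat-AM→Petrov, Sat-PM→Fong, Sun-AM→Fong, Sun-PM→Petrov.

3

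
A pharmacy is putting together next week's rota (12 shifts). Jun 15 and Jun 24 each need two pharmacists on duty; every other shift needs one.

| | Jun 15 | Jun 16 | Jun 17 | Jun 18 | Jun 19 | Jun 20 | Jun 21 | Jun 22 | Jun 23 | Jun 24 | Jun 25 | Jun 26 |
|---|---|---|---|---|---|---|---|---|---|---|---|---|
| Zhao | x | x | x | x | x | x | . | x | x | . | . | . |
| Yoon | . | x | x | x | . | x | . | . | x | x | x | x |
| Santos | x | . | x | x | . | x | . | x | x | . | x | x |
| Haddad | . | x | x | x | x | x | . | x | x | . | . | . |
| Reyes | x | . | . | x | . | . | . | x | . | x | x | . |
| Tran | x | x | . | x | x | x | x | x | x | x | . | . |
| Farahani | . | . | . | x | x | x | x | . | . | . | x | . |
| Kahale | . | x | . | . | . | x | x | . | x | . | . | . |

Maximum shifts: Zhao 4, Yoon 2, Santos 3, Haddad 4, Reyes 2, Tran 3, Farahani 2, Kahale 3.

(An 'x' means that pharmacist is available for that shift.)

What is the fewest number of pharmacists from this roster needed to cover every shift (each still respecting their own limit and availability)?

14 slots to fill and no one can take more than 4, so at least ⌈14/4⌉ = 4 pharmacists are needed.
No set of 4 pharmacists can cover every shift (each such set leaves at least one shift with no one available or exceeds a cap).
Zhao, Yoon, Santos, Haddad, and Tran alone can cover everything: Jun 15→Zhao+Santos, Jun 16→Zhao, Jun 17→Zhao, Jun 18→Haddad, Jun 19→Zhao, Jun 20→Haddad, Jun 21→Tran, Jun 22→Santos, Jun 23→Haddad, Jun 24→Yoon+Tran, Jun 25→Yoon, Jun 26→Santos.

5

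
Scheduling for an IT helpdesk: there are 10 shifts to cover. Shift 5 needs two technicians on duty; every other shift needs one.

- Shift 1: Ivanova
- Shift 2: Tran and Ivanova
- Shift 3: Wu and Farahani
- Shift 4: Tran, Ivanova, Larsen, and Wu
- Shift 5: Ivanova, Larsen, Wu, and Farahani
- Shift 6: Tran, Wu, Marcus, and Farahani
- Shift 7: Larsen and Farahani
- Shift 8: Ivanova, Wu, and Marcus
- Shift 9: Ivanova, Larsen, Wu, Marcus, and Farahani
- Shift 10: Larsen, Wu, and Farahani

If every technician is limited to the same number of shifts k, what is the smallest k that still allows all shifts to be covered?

2

With 6 technicians and 11 worker-slots to fill, someone must work at least ⌈11/6⌉ = 2 shifts, so k ≥ 2.
k = 2 works: Shift 1→Ivanova, Shift 2→Tran, Shift 3→Wu, Shift 4→Tran, Shift 5→Wu+Farahani, Shift 6→Marcus, Shift 7→Larsen, Shift 8→Ivanova, Shift 9→Marcus, Shift 10→Larsen.
Loads: Tran 2, Ivanova 2, Larsen 2, Wu 2, Marcus 2, Farahani 1 — all ≤ 2.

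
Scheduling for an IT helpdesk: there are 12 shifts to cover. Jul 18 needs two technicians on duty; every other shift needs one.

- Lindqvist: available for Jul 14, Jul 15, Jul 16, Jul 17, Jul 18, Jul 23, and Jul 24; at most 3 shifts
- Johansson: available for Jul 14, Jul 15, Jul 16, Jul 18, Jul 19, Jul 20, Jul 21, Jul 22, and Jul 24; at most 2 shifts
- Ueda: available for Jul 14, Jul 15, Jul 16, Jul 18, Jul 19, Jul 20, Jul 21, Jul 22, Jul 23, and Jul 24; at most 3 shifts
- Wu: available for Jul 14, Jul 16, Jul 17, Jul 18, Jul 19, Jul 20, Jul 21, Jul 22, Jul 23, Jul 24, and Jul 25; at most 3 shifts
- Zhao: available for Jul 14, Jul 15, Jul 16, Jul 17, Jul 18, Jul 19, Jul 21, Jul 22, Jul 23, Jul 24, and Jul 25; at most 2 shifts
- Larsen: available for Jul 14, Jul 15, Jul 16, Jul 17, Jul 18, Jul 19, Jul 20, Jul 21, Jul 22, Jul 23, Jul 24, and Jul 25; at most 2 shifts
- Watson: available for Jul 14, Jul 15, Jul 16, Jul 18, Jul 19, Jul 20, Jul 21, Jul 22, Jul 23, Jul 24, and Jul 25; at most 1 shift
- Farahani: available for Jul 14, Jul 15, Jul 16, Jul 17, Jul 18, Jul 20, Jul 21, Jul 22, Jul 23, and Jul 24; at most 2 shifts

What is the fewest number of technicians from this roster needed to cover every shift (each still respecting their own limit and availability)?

5

13 slots to fill and no one can take more than 3, so at least ⌈13/3⌉ = 5 technicians are needed.
Lindqvist, Johansson, Ueda, Wu, and Zhao alone can cover everything: Jul 14→Ueda, Jul 15→Lindqvist, Jul 16→Wu, Jul 17→Lindqvist, Jul 18→Wu+Zhao, Jul 19→Johansson, Jul 20→Johansson, Jul 21→Ueda, Jul 22→Ueda, Jul 23→Lindqvist, Jul 24→Zhao, Jul 25→Wu.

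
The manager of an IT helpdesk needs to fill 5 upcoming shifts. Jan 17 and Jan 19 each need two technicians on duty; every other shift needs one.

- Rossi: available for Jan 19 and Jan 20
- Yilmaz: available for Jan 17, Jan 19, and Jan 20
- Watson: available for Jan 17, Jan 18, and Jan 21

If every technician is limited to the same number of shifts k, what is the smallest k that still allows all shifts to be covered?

With 3 technicians and 7 worker-slots to fill, someone must work at least ⌈7/3⌉ = 3 shifts, so k ≥ 3.
k = 3 works: Jan 17→Yilmaz+Watson, Jan 18→Watson, Jan 19→Rossi+Yilmaz, Jan 20→Rossi, Jan 21→Watson.
Loads: Rossi 2, Yilmaz 2, Watson 3 — all ≤ 3.

3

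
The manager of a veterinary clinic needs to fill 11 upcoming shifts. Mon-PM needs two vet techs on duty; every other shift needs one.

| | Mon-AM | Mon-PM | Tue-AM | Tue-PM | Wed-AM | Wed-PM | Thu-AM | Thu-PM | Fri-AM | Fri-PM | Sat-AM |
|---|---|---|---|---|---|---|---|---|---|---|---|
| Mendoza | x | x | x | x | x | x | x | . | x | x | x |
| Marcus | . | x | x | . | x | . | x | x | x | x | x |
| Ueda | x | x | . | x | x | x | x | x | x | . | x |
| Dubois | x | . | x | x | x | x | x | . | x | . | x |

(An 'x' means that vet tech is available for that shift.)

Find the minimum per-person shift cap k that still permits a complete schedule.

3

With 4 vet techs and 12 worker-slots to fill, someone must work at least ⌈12/4⌉ = 3 shifts, so k ≥ 3.
k = 3 works: Mon-AM→Mendoza, Mon-PM→Mendoza+Marcus, Tue-AM→Marcus, Tue-PM→Ueda, Wed-AM→Ueda, Wed-PM→Ueda, Thu-AM→Dubois, Thu-PM→Marcus, Fri-AM→Dubois, Fri-PM→Mendoza, Sat-AM→Dubois.
Loads: Mendoza 3, Marcus 3, Ueda 3, Dubois 3 — all ≤ 3.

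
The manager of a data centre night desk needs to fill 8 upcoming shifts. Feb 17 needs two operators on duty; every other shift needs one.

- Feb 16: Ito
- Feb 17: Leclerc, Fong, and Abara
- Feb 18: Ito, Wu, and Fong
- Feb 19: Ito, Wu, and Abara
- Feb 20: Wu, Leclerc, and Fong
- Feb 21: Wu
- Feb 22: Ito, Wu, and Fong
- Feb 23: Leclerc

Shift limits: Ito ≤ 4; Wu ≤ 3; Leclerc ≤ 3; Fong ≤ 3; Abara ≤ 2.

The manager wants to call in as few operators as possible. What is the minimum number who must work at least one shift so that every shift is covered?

9 slots to fill and no one can take more than 4, so at least ⌈9/4⌉ = 3 operators are needed.
Shifts {Feb 16, Feb 17, Feb 21} need 4 slots, but among the operators available for them (Ito, Wu, Leclerc, Fong, and Abara) any 3 together supply at most 3. So 3 operators are not enough.
Ito, Wu, Leclerc, and Fong alone can cover everything: Feb 16→Ito, Feb 17→Leclerc+Fong, Feb 18→Ito, Feb 19→Ito, Feb 20→Wu, Feb 21→Wu, Feb 22→Ito, Feb 23→Leclerc.

4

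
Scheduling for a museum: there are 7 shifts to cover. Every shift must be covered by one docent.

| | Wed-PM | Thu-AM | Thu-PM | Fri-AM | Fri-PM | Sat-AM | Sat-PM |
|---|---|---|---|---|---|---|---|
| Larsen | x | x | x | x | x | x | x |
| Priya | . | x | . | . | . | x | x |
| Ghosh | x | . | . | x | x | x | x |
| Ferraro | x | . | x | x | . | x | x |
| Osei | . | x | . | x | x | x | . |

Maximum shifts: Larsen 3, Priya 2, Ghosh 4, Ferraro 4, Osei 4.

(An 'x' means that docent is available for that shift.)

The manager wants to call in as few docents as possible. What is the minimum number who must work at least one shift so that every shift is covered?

2

7 slots to fill and no one can take more than 4, so at least ⌈7/4⌉ = 2 docents are needed.
Larsen and Ghosh alone can cover everything: Wed-PM→Larsen, Thu-AM→Larsen, Thu-PM→Larsen, Fri-AM→Ghosh, Fri-PM→Ghosh, Sat-AM→Ghosh, Sat-PM→Ghosh.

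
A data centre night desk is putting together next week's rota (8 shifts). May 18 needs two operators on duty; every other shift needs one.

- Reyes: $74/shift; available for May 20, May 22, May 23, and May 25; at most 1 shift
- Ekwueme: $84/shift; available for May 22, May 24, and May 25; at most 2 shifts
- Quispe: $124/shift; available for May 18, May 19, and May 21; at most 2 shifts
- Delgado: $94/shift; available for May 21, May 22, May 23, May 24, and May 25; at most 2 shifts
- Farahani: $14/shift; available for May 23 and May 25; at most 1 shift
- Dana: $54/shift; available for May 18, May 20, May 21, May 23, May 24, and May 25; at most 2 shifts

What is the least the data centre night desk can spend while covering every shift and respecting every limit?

May 18 can only be covered by Quispe and Dana, so that assignment is forced.
May 19 can only be covered by Quispe, so that assignment is forced.
Picking the cheapest available operator for each shift independently would cost $566, but that ignores the shift limits.
An optimal schedule: May 18→Dana+Quispe, May 19→Quispe, May 20→Dana, May 21→Delgado, May 22→Reyes, May 23→Farahani, May 24→Ekwueme, May 25→Ekwueme.
Total: 54 + 124 + 124 + 54 + 94 + 74 + 14 + 84 + 84 = $706.

$706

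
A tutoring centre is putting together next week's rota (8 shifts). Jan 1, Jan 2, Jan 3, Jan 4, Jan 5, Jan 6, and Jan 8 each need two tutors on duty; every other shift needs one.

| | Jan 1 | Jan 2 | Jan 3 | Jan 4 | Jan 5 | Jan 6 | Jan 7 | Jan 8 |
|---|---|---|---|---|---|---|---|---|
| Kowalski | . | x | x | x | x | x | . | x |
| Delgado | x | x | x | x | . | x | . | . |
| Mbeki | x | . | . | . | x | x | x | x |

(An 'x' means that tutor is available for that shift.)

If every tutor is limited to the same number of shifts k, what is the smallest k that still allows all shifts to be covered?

With 3 tutors and 15 worker-slots to fill, someone must work at least ⌈15/3⌉ = 5 shifts, so k ≥ 5.
k = 5 works: Jan 1→Delgado+Mbeki, Jan 2→Kowalski+Delgado, Jan 3→Kowalski+Delgado, Jan 4→Kowalski+Delgado, Jan 5→Kowalski+Mbeki, Jan 6→Delgado+Mbeki, Jan 7→Mbeki, Jan 8→Kowalski+Mbeki.
Loads: Kowalski 5, Delgado 5, Mbeki 5 — all ≤ 5.

5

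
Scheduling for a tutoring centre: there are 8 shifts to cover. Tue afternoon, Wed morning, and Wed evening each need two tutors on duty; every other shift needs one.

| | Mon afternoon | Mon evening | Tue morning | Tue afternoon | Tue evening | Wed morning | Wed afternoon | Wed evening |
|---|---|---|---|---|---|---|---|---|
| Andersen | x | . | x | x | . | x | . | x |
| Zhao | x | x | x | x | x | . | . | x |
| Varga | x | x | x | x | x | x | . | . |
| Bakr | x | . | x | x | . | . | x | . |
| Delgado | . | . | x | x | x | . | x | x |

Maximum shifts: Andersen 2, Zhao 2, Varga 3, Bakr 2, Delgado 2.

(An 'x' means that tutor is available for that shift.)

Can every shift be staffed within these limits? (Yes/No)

Wed morning can only be covered by Andersen and Varga, so that assignment is forced.
One valid schedule: Mon afternoon→Varga, Mon evening→Zhao, Tue morning→Varga, Tue afternoon→Bakr+Delgado, Tue evening→Zhao, Wed morning→Andersen+Varga, Wed afternoon→Bakr, Wed evening→Andersen+Delgado.
Loads: Andersen 2/2, Zhao 2/2, Varga 3/3, Bakr 2/2, Delgado 2/2 — all within limits.

Yes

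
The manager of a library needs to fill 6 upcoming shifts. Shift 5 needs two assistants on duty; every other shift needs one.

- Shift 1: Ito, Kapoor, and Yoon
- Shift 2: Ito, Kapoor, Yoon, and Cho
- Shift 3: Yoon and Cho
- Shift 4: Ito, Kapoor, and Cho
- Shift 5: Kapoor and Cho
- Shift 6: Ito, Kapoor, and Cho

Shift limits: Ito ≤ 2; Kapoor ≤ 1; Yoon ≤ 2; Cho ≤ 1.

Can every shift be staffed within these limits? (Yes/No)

No

Total capacity is 2+1+2+1 = 6 but 7 worker-slots are needed — infeasible.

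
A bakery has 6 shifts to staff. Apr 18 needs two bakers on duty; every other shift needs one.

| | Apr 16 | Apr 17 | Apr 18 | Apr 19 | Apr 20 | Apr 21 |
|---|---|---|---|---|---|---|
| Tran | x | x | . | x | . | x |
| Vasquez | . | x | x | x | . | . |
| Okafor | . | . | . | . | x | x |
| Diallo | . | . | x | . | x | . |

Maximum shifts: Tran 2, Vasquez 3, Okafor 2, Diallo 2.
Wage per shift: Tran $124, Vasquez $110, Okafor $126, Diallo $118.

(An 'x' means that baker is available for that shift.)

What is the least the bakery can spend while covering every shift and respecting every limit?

$814

Apr 16 can only be covered by Tran, so that assignment is forced.
Apr 18 can only be covered by Vasquez and Diallo, so that assignment is forced.
Picking the cheapest available baker for each shift independently would cost $814, and that bound is achievable.
An optimal schedule: Apr 16→Tran, Apr 17→Vasquez, Apr 18→Vasquez+Diallo, Apr 19→Vasquez, Apr 20→Diallo, Apr 21→Tran.
Total: 124 + 110 + 110 + 118 + 110 + 118 + 124 = $814.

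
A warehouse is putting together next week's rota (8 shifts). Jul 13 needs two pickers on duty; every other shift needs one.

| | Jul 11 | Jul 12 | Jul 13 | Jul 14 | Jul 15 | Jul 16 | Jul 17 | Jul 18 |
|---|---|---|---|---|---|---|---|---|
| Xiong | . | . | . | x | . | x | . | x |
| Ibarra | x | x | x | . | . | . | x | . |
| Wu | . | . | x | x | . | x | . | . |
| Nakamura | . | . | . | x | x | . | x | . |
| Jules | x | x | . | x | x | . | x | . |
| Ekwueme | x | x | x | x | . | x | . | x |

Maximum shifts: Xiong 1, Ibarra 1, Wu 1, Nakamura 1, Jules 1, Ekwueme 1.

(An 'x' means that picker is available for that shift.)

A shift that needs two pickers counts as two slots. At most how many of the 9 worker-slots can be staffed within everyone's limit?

Total capacity across all pickers is 1+1+1+1+1+1 = 6, and 9 slots are needed, so at most 6 can be filled.
An assignment achieving 6: Jul 11→Ibarra, Jul 12→Jules, Jul 13→Wu+Ekwueme, Jul 15→Nakamura, Jul 18→Xiong.
Loads: Xiong 1/1, Ibarra 1/1, Wu 1/1, Nakamura 1/1, Jules 1/1, Ekwueme 1/1.

6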